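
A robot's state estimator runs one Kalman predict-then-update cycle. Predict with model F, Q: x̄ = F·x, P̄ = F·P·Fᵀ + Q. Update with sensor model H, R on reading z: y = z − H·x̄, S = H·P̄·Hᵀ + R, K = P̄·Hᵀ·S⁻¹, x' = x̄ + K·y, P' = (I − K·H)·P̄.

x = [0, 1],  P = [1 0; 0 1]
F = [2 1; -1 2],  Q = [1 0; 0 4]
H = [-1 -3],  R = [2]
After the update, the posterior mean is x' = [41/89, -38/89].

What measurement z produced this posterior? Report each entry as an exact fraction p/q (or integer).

z = [1]

x̄ = F·x = [1, 2]
P̄ = F·P·Fᵀ + Q = [6 0; 0 9]
S = H·P̄·Hᵀ + R = [89]
K = P̄·Hᵀ·S⁻¹ = [-6/89; -27/89]
x' − x̄ = [-48/89, -216/89] = K·y
y = (KᵀK)⁻¹·Kᵀ·(x' − x̄) = [8]
z = y + H·x̄ = [8] + [-7] = [1]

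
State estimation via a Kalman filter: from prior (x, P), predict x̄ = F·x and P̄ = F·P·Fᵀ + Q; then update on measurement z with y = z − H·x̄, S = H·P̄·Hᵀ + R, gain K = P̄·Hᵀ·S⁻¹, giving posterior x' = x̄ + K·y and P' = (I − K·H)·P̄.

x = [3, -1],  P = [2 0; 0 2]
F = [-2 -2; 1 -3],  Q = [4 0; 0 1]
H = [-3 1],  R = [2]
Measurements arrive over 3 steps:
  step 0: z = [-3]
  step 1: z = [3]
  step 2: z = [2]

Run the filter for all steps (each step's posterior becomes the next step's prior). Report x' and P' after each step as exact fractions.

step 0: x' = [472/155, 993/155], P' = [396/155 1084/155; 1084/155 3246/155]
step 1: x' = [-71210/100191, 7583/7707], P' = [209572/100191 40892/7707; 40892/7707 115630/7707]
step 2: x' = [-123042042/50032219, -269867918/50032219], P' = [97425620/50032219 244702140/50032219; 244702140/50032219 691045934/50032219]

step 0: x̄ = F·x = [-4, 6]
step 0: P̄ = F·P·Fᵀ + Q = [20 8; 8 21]
step 0: y = z − H·x̄ = [-21]
step 0: S = H·P̄·Hᵀ + R = [155]
step 0: K = P̄·Hᵀ·S⁻¹ = [-52/155; -3/155]
step 0: x' = x̄ + K·y = [472/155, 993/155]
step 0: P' = (I − K·H)·P̄ = [396/155 1084/155; 1084/155 3246/155]
step 1: x̄ = F·x = [-586/31, -2507/155]
step 1: P̄ = F·P·Fᵀ + Q = [4772/31 4604/31; 4604/31 23261/155]
step 1: y = z − H·x̄ = [-5818/155]
step 1: S = H·P̄·Hᵀ + R = [100191/155]
step 1: K = P̄·Hᵀ·S⁻¹ = [-48560/100191; -3523/7707]
step 1: x' = x̄ + K·y = [-71210/100191, 7583/7707]
step 1: P' = (I − K·H)·P̄ = [209572/100191 40892/7707; 40892/7707 115630/7707]
step 2: x̄ = F·x = [-18246/33397, -52421/14313]
step 2: P̄ = F·P·Fᵀ + Q = [3834860/33397 510780/4771; 510780/4771 1521271/14313]
step 2: y = z − H·x̄ = [403115/100191]
step 2: S = H·P̄·Hᵀ + R = [50032219/100191]
step 2: K = P̄·Hᵀ·S⁻¹ = [-23787360/50032219; -21530243/50032219]
step 2: x' = x̄ + K·y = [-123042042/50032219, -269867918/50032219]
step 2: P' = (I − K·H)·P̄ = [97425620/50032219 244702140/50032219; 244702140/50032219 691045934/50032219]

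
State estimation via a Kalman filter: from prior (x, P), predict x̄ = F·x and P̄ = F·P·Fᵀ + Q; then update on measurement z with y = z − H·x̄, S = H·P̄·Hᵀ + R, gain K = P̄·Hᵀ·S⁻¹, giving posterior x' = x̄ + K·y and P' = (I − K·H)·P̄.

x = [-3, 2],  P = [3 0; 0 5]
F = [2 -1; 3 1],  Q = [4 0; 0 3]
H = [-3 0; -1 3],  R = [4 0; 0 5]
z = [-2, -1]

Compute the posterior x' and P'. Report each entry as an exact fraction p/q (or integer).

x' = [23642/47843, -9587/47843]
P' = [20796/47843 7052/47843; 7052/47843 28434/47843]

x̄ = F·x = [-8, -7]
P̄ = F·P·Fᵀ + Q = [21 13; 13 35]
y = z − H·x̄ = [-26, 12]
S = H·P̄·Hᵀ + R = [193 -54; -54 263]
K = P̄·Hᵀ·S⁻¹ = [-15597/47843 72/47843; -5289/47843 15650/47843]
x' = x̄ + K·y = [23642/47843, -9587/47843]
P' = (I − K·H)·P̄ = [20796/47843 7052/47843; 7052/47843 28434/47843]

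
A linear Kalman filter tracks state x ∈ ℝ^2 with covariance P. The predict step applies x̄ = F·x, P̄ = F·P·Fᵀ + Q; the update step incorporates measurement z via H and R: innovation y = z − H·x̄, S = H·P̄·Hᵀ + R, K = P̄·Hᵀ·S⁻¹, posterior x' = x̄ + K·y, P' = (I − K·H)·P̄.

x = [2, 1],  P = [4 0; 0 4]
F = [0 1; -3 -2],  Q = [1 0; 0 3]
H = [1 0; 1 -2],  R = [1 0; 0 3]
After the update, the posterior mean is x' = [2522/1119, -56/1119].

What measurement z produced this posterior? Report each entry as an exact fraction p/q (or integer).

z = [3, 2]

x̄ = F·x = [1, -8]
P̄ = F·P·Fᵀ + Q = [5 -8; -8 55]
S = H·P̄·Hᵀ + R = [6 21; 21 260]
K = P̄·Hᵀ·S⁻¹ = [859/1119 7/373; 398/1119 -180/373]
x' − x̄ = [1403/1119, 8896/1119] = K·y
y = (KᵀK)⁻¹·Kᵀ·(x' − x̄) = [2, -15]
z = y + H·x̄ = [2, -15] + [1, 17] = [3, 2]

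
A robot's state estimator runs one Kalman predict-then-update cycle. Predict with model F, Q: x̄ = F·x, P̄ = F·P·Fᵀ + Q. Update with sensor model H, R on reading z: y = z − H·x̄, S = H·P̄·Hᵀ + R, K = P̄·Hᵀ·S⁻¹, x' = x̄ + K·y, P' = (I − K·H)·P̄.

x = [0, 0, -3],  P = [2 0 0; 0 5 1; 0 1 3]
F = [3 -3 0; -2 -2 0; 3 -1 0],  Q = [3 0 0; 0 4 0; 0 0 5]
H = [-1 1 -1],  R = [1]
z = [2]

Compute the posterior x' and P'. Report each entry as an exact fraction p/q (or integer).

x̄ = F·x = [0, 0, 0]
P̄ = F·P·Fᵀ + Q = [66 18 33; 18 32 -2; 33 -2 28]
y = z − H·x̄ = [2]
S = H·P̄·Hᵀ + R = [161]
K = P̄·Hᵀ·S⁻¹ = [-81/161; 16/161; -9/23]
x' = x̄ + K·y = [-162/161, 32/161, -18/23]
P' = (I − K·H)·P̄ = [4065/161 4194/161 30/23; 4194/161 4896/161 98/23; 30/23 98/23 77/23]

x' = [-162/161, 32/161, -18/23]
P' = [4065/161 4194/161 30/23; 4194/161 4896/161 98/23; 30/23 98/23 77/23]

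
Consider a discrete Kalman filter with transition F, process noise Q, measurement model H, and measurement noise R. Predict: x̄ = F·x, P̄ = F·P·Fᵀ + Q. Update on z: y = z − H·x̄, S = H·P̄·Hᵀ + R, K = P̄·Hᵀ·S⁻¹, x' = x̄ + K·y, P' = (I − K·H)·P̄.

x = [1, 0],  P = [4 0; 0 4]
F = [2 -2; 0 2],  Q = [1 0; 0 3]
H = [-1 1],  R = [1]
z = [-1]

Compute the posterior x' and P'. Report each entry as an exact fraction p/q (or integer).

x̄ = F·x = [2, 0]
P̄ = F·P·Fᵀ + Q = [33 -16; -16 19]
y = z − H·x̄ = [1]
S = H·P̄·Hᵀ + R = [85]
K = P̄·Hᵀ·S⁻¹ = [-49/85; 7/17]
x' = x̄ + K·y = [121/85, 7/17]
P' = (I − K·H)·P̄ = [404/85 71/17; 71/17 78/17]

x' = [121/85, 7/17]
P' = [404/85 71/17; 71/17 78/17]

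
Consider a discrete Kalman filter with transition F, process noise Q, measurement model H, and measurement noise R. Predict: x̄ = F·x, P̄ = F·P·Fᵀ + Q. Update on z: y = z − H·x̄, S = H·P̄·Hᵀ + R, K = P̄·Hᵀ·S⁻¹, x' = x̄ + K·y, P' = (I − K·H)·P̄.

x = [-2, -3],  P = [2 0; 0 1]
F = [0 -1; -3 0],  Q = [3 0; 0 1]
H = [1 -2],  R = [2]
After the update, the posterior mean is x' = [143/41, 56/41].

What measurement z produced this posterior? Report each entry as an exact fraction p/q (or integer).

z = [1]

x̄ = F·x = [3, 6]
P̄ = F·P·Fᵀ + Q = [4 0; 0 19]
S = H·P̄·Hᵀ + R = [82]
K = P̄·Hᵀ·S⁻¹ = [2/41; -19/41]
x' − x̄ = [20/41, -190/41] = K·y
y = (KᵀK)⁻¹·Kᵀ·(x' − x̄) = [10]
z = y + H·x̄ = [10] + [-9] = [1]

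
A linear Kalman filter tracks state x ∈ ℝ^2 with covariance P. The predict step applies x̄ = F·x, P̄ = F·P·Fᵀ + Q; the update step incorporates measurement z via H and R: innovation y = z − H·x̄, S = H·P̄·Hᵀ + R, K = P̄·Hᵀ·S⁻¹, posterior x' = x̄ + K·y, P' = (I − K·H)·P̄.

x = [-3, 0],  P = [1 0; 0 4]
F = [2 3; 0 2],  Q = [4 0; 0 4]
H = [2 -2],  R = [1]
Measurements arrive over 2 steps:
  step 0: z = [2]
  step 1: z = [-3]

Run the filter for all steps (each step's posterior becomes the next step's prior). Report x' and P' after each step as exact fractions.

step 0: x̄ = F·x = [-6, 0]
step 0: P̄ = F·P·Fᵀ + Q = [44 24; 24 20]
step 0: y = z − H·x̄ = [14]
step 0: S = H·P̄·Hᵀ + R = [65]
step 0: K = P̄·Hᵀ·S⁻¹ = [8/13; 8/65]
step 0: x' = x̄ + K·y = [34/13, 112/65]
step 0: P' = (I − K·H)·P̄ = [252/13 248/13; 248/13 1236/65]
step 1: x̄ = F·x = [52/5, 224/65]
step 1: P̄ = F·P·Fᵀ + Q = [2408/5 952/5; 952/5 5204/65]
step 1: y = z − H·x̄ = [-1099/65]
step 1: S = H·P̄·Hᵀ + R = [47089/65]
step 1: K = P̄·Hᵀ·S⁻¹ = [5408/6727; 14344/47089]
step 1: x' = x̄ + K·y = [-3068/961, -11464/6727]
step 1: P' = (I − K·H)·P̄ = [12872/961 87400/6727; 87400/6727 604628/47089]

step 0: x' = [34/13, 112/65], P' = [252/13 248/13; 248/13 1236/65]
step 1: x' = [-3068/961, -11464/6727], P' = [12872/961 87400/6727; 87400/6727 604628/47089]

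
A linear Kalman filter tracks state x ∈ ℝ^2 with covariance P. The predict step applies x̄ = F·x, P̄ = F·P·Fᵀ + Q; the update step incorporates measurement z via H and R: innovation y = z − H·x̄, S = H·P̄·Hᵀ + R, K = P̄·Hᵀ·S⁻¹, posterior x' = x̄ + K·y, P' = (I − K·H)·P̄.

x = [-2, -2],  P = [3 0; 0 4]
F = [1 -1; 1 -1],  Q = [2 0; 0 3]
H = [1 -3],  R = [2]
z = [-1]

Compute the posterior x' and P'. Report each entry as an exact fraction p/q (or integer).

x' = [12/59, 23/59]
P' = [387/59 137/59; 137/59 61/59]

x̄ = F·x = [0, 0]
P̄ = F·P·Fᵀ + Q = [9 7; 7 10]
y = z − H·x̄ = [-1]
S = H·P̄·Hᵀ + R = [59]
K = P̄·Hᵀ·S⁻¹ = [-12/59; -23/59]
x' = x̄ + K·y = [12/59, 23/59]
P' = (I − K·H)·P̄ = [387/59 137/59; 137/59 61/59]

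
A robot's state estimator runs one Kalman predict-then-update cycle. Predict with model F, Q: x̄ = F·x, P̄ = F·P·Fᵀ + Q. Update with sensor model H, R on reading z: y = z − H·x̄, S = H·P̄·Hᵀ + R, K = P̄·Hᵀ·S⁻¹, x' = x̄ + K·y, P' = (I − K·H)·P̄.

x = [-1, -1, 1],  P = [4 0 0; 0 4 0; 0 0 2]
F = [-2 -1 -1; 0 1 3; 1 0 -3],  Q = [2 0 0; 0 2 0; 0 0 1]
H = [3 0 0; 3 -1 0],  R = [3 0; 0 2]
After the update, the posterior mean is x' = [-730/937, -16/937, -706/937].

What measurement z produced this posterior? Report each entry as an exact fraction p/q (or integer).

z = [-3, -2]

x̄ = F·x = [2, 2, -4]
P̄ = F·P·Fᵀ + Q = [24 -10 -2; -10 24 -18; -2 -18 23]
S = H·P̄·Hᵀ + R = [219 246; 246 302]
K = P̄·Hᵀ·S⁻¹ = [262/937 41/937; 704/937 -741/937; -794/937 684/937]
x' − x̄ = [-2604/937, -1890/937, 3042/937] = K·y
y = (KᵀK)⁻¹·Kᵀ·(x' − x̄) = [-9, -6]
z = y + H·x̄ = [-9, -6] + [6, 4] = [-3, -2]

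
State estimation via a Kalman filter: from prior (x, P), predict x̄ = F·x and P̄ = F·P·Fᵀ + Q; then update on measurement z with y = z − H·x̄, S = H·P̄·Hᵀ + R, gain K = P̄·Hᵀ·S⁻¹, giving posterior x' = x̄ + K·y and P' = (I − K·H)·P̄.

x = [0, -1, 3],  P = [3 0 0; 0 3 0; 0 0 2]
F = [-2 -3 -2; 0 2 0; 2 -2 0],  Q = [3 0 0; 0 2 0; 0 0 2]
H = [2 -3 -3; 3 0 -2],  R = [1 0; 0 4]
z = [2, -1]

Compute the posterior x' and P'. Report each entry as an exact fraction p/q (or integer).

x̄ = F·x = [-3, -2, 2]
P̄ = F·P·Fᵀ + Q = [50 -18 6; -18 14 -12; 6 -12 26]
y = z − H·x̄ = [8, 12]
S = H·P̄·Hᵀ + R = [489 468; 468 486]
K = P̄·Hᵀ·S⁻¹ = [28/345 71/345; -118/345 277/1035; 74/1035 -431/3105]
x' = x̄ + K·y = [41/345, -526/345, 938/1035]
P' = (I − K·H)·P̄ = [3644/345 -968/115 5324/345; -968/115 2644/345 -13622/1035; 5324/345 -13622/1035 72736/3105]

x' = [41/345, -526/345, 938/1035]
P' = [3644/345 -968/115 5324/345; -968/115 2644/345 -13622/1035; 5324/345 -13622/1035 72736/3105]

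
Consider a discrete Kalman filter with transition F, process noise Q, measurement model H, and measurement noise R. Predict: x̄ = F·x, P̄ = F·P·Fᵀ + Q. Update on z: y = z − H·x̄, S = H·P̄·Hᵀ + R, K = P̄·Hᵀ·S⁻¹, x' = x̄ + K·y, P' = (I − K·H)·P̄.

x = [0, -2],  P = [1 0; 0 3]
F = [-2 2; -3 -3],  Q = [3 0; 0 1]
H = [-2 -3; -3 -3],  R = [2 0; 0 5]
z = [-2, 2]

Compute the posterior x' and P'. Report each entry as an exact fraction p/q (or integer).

x' = [-1084/267, 302/89]
P' = [35407/6942 -4492/1157; -4492/1157 3602/1157]

x̄ = F·x = [-4, 6]
P̄ = F·P·Fᵀ + Q = [19 -12; -12 37]
y = z − H·x̄ = [8, 8]
S = H·P̄·Hᵀ + R = [267 267; 267 293]
K = P̄·Hᵀ·S⁻¹ = [5021/6942 -19/26; -911/1157 6/13]
x' = x̄ + K·y = [-1084/267, 302/89]
P' = (I − K·H)·P̄ = [35407/6942 -4492/1157; -4492/1157 3602/1157]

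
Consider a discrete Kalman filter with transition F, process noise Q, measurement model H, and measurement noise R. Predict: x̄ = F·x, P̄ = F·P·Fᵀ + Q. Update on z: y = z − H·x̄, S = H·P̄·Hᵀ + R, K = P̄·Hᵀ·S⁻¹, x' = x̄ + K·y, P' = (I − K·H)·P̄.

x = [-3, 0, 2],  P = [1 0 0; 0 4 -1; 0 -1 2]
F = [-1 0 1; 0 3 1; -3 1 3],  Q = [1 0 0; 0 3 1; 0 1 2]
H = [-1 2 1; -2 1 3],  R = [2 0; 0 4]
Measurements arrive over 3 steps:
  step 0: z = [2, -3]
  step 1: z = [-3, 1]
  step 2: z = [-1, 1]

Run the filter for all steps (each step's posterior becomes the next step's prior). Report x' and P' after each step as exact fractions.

step 0: x' = [5435/16251, 6866/5417, -3993/5417], P' = [30859/16251 455/5417 7853/5417; 455/5417 4251/5417 -2159/5417; 7853/5417 -2159/5417 9359/5417]
step 1: x' = [-768842/6272741, -8849672/6272741, 2547277/6272741], P' = [9125142/6272741 719464/6272741 6412946/6272741; 719464/6272741 4701476/6272741 -2215710/6272741; 6412946/6272741 -2215710/6272741 8219172/6272741]
step 2: x' = [2766463/15524304, -2198688235/2313121296, 592911389/771040432], P' = [90184079/62097216 6960785/62097216 21168873/20699072; 6960785/62097216 6888691579/9252485184 -1084450493/3084161728; 21168873/20699072 -1084450493/3084161728 4039174241/3084161728]

step 0: x̄ = F·x = [5, 2, 15]
step 0: P̄ = F·P·Fᵀ + Q = [4 -1 8; -1 35 9; 8 9 27]
step 0: y = z − H·x̄ = [-12, -40]
step 0: S = H·P̄·Hᵀ + R = [197 187; 187 260]
step 0: K = P̄·Hᵀ·S⁻¹ = [-2285/16251 2581/16251; 2944/5417 -784/5417; -1406/5417 2553/5417]
step 0: x' = x̄ + K·y = [5435/16251, 6866/5417, -3993/5417]
step 0: P' = (I − K·H)·P̄ = [30859/16251 455/5417 7853/5417; 455/5417 4251/5417 -2159/5417; 7853/5417 -2159/5417 9359/5417]
step 1: x̄ = F·x = [-17414/16251, 16605/5417, -10548/5417]
step 1: P̄ = F·P·Fᵀ + Q = [28069/16251 -6336/5417 9204/5417; -6336/5417 50915/5417 -2997/5417; 9204/5417 -2997/5417 34855/5417]
step 1: y = z − H·x̄ = [-134153/16251, 26540/16251]
step 1: S = H·P̄·Hᵀ + R = [760960/16251 569366/16251; 569366/16251 961852/16251]
step 1: K = P̄·Hᵀ·S⁻¹ = [-9502/93623 854009/12545482; 48267/93623 -1692291/12545482; -19591/93623 4807957/12545482]
step 1: x' = x̄ + K·y = [-768842/6272741, -8849672/6272741, 2547277/6272741]
step 1: P' = (I − K·H)·P̄ = [9125142/6272741 719464/6272741 6412946/6272741; 719464/6272741 4701476/6272741 -2215710/6272741; 6412946/6272741 -2215710/6272741 8219172/6272741]
step 2: x̄ = F·x = [3316119/6272741, -24001739/6272741, 1098685/6272741]
step 2: P̄ = F·P·Fᵀ + Q = [10791163/6272741 -6999296/6272741 10620092/6272741; -6999296/6272741 56056419/6272741 -2836429/6272741; 10620092/6272741 -2836429/6272741 40301712/6272741]
step 2: y = z − H·x̄ = [43948171/6272741, 33610663/6272741]
step 2: S = H·P̄·Hᵀ + R = [283275317/6272741 216641317/6272741; 216641317/6272741 370564949/6272741]
step 2: K = P̄·Hᵀ·S⁻¹ = [-6377945/62097216 4278121/62097216; 4743437357/9252485184 -1236419197/9252485184; -641944411/3084161728 1181187019/3084161728]
step 2: x' = x̄ + K·y = [2766463/15524304, -2198688235/2313121296, 592911389/771040432]
step 2: P' = (I − K·H)·P̄ = [90184079/62097216 6960785/62097216 21168873/20699072; 6960785/62097216 6888691579/9252485184 -1084450493/3084161728; 21168873/20699072 -1084450493/3084161728 4039174241/3084161728]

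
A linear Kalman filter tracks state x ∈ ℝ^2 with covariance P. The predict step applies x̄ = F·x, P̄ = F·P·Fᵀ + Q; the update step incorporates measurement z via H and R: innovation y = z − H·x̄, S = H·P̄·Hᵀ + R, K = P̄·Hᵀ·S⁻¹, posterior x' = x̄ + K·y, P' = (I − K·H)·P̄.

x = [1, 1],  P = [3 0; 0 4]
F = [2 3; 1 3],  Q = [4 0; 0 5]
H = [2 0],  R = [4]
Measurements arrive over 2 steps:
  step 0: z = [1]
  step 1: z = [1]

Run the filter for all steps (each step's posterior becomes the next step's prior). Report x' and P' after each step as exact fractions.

step 0: x̄ = F·x = [5, 4]
step 0: P̄ = F·P·Fᵀ + Q = [52 42; 42 44]
step 0: y = z − H·x̄ = [-9]
step 0: S = H·P̄·Hᵀ + R = [212]
step 0: K = P̄·Hᵀ·S⁻¹ = [26/53; 21/53]
step 0: x' = x̄ + K·y = [31/53, 23/53]
step 0: P' = (I − K·H)·P̄ = [52/53 42/53; 42/53 568/53]
step 1: x̄ = F·x = [131/53, 100/53]
step 1: P̄ = F·P·Fᵀ + Q = [6036/53 5594/53; 5594/53 5681/53]
step 1: y = z − H·x̄ = [-209/53]
step 1: S = H·P̄·Hᵀ + R = [24356/53]
step 1: K = P̄·Hᵀ·S⁻¹ = [3018/6089; 2797/6089]
step 1: x' = x̄ + K·y = [3149/6089, 459/6089]
step 1: P' = (I − K·H)·P̄ = [6036/6089 5594/6089; 5594/6089 62241/6089]

step 0: x' = [31/53, 23/53], P' = [52/53 42/53; 42/53 568/53]
step 1: x' = [3149/6089, 459/6089], P' = [6036/6089 5594/6089; 5594/6089 62241/6089]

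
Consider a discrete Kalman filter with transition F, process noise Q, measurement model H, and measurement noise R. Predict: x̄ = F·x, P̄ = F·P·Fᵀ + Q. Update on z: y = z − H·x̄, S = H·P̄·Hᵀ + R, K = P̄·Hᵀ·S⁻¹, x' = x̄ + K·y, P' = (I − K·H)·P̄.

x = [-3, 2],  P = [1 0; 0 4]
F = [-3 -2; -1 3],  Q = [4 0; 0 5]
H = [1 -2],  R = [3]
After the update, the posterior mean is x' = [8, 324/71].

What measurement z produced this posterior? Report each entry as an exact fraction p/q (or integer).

x̄ = F·x = [5, 9]
P̄ = F·P·Fᵀ + Q = [29 -21; -21 42]
S = H·P̄·Hᵀ + R = [284]
K = P̄·Hᵀ·S⁻¹ = [1/4; -105/284]
x' − x̄ = [3, -315/71] = K·y
y = (KᵀK)⁻¹·Kᵀ·(x' − x̄) = [12]
z = y + H·x̄ = [12] + [-13] = [-1]

z = [-1]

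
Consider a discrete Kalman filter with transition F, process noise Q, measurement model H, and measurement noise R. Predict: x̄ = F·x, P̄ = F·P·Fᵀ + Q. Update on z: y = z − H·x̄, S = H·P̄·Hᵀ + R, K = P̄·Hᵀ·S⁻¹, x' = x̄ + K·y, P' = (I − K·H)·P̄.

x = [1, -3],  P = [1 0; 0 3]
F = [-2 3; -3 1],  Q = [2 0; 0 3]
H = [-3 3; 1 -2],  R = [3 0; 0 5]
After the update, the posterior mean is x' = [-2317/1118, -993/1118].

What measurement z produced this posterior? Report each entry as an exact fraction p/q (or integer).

x̄ = F·x = [-11, -6]
P̄ = F·P·Fᵀ + Q = [33 15; 15 15]
S = H·P̄·Hᵀ + R = [165 -54; -54 38]
K = P̄·Hᵀ·S⁻¹ = [-315/559 -807/1118; -135/559 -825/1118]
x' − x̄ = [9981/1118, 5715/1118] = K·y
y = (KᵀK)⁻¹·Kᵀ·(x' − x̄) = [-12, -3]
z = y + H·x̄ = [-12, -3] + [15, 1] = [3, -2]

z = [3, -2]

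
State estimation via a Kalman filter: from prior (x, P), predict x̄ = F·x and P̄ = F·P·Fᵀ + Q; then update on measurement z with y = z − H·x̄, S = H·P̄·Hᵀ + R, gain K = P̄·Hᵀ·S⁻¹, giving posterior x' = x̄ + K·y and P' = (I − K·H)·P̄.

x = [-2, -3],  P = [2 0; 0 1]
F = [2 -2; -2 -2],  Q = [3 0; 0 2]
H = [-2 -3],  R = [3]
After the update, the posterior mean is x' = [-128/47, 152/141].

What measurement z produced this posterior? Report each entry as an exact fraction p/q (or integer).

x̄ = F·x = [2, 10]
P̄ = F·P·Fᵀ + Q = [15 -4; -4 14]
S = H·P̄·Hᵀ + R = [141]
K = P̄·Hᵀ·S⁻¹ = [-6/47; -34/141]
x' − x̄ = [-222/47, -1258/141] = K·y
y = (KᵀK)⁻¹·Kᵀ·(x' − x̄) = [37]
z = y + H·x̄ = [37] + [-34] = [3]

z = [3]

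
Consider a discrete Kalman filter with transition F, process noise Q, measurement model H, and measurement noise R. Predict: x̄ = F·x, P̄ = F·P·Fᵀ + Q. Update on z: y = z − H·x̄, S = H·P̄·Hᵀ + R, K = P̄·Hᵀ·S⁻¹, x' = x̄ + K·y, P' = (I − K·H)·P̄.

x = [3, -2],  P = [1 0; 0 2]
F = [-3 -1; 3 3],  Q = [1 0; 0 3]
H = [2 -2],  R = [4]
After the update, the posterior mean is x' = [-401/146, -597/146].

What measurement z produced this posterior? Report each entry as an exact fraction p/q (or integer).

z = [3]

x̄ = F·x = [-7, 3]
P̄ = F·P·Fᵀ + Q = [12 -15; -15 30]
S = H·P̄·Hᵀ + R = [292]
K = P̄·Hᵀ·S⁻¹ = [27/146; -45/146]
x' − x̄ = [621/146, -1035/146] = K·y
y = (KᵀK)⁻¹·Kᵀ·(x' − x̄) = [23]
z = y + H·x̄ = [23] + [-20] = [3]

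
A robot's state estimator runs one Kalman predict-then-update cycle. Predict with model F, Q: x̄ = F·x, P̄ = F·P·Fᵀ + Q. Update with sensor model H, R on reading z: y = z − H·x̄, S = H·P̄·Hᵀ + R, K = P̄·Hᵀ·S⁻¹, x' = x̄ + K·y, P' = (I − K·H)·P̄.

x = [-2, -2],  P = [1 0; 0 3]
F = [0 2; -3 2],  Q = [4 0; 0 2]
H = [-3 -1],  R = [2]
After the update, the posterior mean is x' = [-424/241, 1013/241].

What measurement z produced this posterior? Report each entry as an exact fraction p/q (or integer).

x̄ = F·x = [-4, 2]
P̄ = F·P·Fᵀ + Q = [16 12; 12 23]
S = H·P̄·Hᵀ + R = [241]
K = P̄·Hᵀ·S⁻¹ = [-60/241; -59/241]
x' − x̄ = [540/241, 531/241] = K·y
y = (KᵀK)⁻¹·Kᵀ·(x' − x̄) = [-9]
z = y + H·x̄ = [-9] + [10] = [1]

z = [1]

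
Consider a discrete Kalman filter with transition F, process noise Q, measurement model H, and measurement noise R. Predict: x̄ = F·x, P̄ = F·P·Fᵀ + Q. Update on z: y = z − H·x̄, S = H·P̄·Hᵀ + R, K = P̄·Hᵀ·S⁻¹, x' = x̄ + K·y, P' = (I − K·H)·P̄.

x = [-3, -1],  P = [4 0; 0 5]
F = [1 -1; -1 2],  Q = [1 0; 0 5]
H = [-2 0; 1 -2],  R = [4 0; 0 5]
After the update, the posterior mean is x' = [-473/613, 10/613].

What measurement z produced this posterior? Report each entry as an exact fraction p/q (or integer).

z = [1, -1]

x̄ = F·x = [-2, 1]
P̄ = F·P·Fᵀ + Q = [10 -14; -14 29]
S = H·P̄·Hᵀ + R = [44 -76; -76 187]
K = P̄·Hᵀ·S⁻¹ = [-213/613 38/613; -59/613 -260/613]
x' − x̄ = [753/613, -603/613] = K·y
y = (KᵀK)⁻¹·Kᵀ·(x' − x̄) = [-3, 3]
z = y + H·x̄ = [-3, 3] + [4, -4] = [1, -1]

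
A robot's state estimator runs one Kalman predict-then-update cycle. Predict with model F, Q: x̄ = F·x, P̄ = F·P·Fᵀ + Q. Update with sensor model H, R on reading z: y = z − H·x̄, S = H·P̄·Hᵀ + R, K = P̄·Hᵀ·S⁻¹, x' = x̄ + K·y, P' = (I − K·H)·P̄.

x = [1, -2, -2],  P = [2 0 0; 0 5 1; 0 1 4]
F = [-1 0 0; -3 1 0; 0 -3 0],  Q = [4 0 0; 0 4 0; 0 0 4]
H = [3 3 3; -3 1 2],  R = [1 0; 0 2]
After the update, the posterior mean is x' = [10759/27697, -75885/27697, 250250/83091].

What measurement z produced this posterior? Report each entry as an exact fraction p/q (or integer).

z = [2, 2]

x̄ = F·x = [-1, -5, 6]
P̄ = F·P·Fᵀ + Q = [6 6 0; 6 27 -15; 0 -15 49]
S = H·P̄·Hᵀ + R = [577 150; 150 183]
K = P̄·Hᵀ·S⁻¹ = [2796/27697 -4108/27697; 4344/27697 -6739/27697; 2072/27697 32591/83091]
x' − x̄ = [38456/27697, 62600/27697, -248296/83091] = K·y
y = (KᵀK)⁻¹·Kᵀ·(x' − x̄) = [2, -8]
z = y + H·x̄ = [2, -8] + [0, 10] = [2, 2]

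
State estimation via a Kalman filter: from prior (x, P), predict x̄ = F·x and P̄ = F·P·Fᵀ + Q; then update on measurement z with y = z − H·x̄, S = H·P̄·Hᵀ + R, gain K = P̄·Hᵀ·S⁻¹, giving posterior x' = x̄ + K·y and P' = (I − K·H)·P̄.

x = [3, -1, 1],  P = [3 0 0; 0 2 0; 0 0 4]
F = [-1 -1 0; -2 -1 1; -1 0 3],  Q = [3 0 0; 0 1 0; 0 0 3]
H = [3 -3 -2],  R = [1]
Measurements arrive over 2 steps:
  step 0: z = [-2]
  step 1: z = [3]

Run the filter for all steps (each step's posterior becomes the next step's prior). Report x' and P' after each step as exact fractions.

step 0: x̄ = F·x = [-2, -4, 0]
step 0: P̄ = F·P·Fᵀ + Q = [8 8 3; 8 19 18; 3 18 42]
step 0: y = z − H·x̄ = [-8]
step 0: S = H·P̄·Hᵀ + R = [448]
step 0: K = P̄·Hᵀ·S⁻¹ = [-3/224; -69/448; -129/448]
step 0: x' = x̄ + K·y = [-53/28, -155/56, 129/56]
step 0: P' = (I − K·H)·P̄ = [887/112 1585/224 285/224; 1585/224 3751/448 -837/448; 285/224 -837/448 2175/448]
step 1: x̄ = F·x = [261/56, 62/7, 493/56]
step 1: P̄ = F·P·Fᵀ + Q = [14983/448 1289/28 7519/448; 1289/28 510/7 957/28; 7519/448 957/28 21047/448]
step 1: y = z − H·x̄ = [1859/56]
step 1: S = H·P̄·Hᵀ + R = [235527/448]
step 1: K = P̄·Hᵀ·S⁻¹ = [-31961/235527; -22224/78509; -65473/235527]
step 1: x' = x̄ + K·y = [36733/235527, -42392/78509, -99991/235527]
step 1: P' = (I − K·H)·P̄ = [5596865/235527 2028724/78509 -717980/235527; 2028724/78509 2412534/78509 -564603/78509; -717980/235527 -564603/78509 1496480/235527]

step 0: x' = [-53/28, -155/56, 129/56], P' = [887/112 1585/224 285/224; 1585/224 3751/448 -837/448; 285/224 -837/448 2175/448]
step 1: x' = [36733/235527, -42392/78509, -99991/235527], P' = [5596865/235527 2028724/78509 -717980/235527; 2028724/78509 2412534/78509 -564603/78509; -717980/235527 -564603/78509 1496480/235527]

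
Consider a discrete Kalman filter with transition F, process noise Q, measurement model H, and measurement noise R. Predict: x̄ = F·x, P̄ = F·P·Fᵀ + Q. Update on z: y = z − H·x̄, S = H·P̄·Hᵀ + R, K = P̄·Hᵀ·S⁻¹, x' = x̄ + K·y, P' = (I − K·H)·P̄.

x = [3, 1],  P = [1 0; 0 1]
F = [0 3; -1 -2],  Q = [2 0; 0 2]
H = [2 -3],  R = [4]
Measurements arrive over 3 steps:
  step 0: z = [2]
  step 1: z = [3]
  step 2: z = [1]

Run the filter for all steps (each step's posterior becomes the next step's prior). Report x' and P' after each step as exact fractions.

step 0: x' = [-211/183, -96/61], P' = [413/183 74/61; 74/61 64/61]
step 1: x' = [-1700/17613, -16685/17613], P' = [32198/17613 17180/17613; 17180/17613 16316/17613]
step 2: x' = [-186191/367053, -221708/367053], P' = [223762/122351 119084/122351; 119084/122351 338512/367053]

step 0: x̄ = F·x = [3, -5]
step 0: P̄ = F·P·Fᵀ + Q = [11 -6; -6 7]
step 0: y = z − H·x̄ = [-19]
step 0: S = H·P̄·Hᵀ + R = [183]
step 0: K = P̄·Hᵀ·S⁻¹ = [40/183; -11/61]
step 0: x' = x̄ + K·y = [-211/183, -96/61]
step 0: P' = (I − K·H)·P̄ = [413/183 74/61; 74/61 64/61]
step 1: x̄ = F·x = [-288/61, 787/183]
step 1: P̄ = F·P·Fᵀ + Q = [698/61 -606/61; -606/61 2435/183]
step 1: y = z − H·x̄ = [1546/61]
step 1: S = H·P̄·Hᵀ + R = [17613/61]
step 1: K = P̄·Hᵀ·S⁻¹ = [3214/17613; -3647/17613]
step 1: x' = x̄ + K·y = [-1700/17613, -16685/17613]
step 1: P' = (I − K·H)·P̄ = [32198/17613 17180/17613; 17180/17613 16316/17613]
step 2: x̄ = F·x = [-16685/5871, 11690/5871]
step 2: P̄ = F·P·Fᵀ + Q = [20230/1957 -16604/1957; -16604/1957 67136/5871]
step 2: y = z − H·x̄ = [74311/5871]
step 2: S = H·P̄·Hᵀ + R = [489404/1957]
step 2: K = P̄·Hᵀ·S⁻¹ = [22568/122351; -25086/122351]
step 2: x' = x̄ + K·y = [-186191/367053, -221708/367053]
step 2: P' = (I − K·H)·P̄ = [223762/122351 119084/122351; 119084/122351 338512/367053]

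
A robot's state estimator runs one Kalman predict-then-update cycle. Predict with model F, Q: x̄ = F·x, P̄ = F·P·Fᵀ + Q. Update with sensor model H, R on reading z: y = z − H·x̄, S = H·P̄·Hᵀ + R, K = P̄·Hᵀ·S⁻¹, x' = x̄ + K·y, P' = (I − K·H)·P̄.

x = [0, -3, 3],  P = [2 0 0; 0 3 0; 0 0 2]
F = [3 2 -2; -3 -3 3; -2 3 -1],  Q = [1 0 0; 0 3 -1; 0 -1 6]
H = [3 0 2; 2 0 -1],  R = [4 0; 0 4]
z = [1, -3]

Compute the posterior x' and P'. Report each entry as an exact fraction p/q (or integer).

x̄ = F·x = [-12, 18, -12]
P̄ = F·P·Fᵀ + Q = [39 -48 10; -48 66 -22; 10 -22 43]
y = z − H·x̄ = [61, 9]
S = H·P̄·Hᵀ + R = [647 158; 158 163]
K = P̄·Hᵀ·S⁻¹ = [11587/80497 22350/80497; -18952/80497 -18174/80497; 22542/80497 -33209/80497]
x' = x̄ + K·y = [-58007/80497, 129308/80497, 110217/80497]
P' = (I − K·H)·P̄ = [32164/80497 -31600/80497 -25072/80497; -31600/80497 404950/80497 9496/80497; -25072/80497 9496/80497 82692/80497]

x' = [-58007/80497, 129308/80497, 110217/80497]
P' = [32164/80497 -31600/80497 -25072/80497; -31600/80497 404950/80497 9496/80497; -25072/80497 9496/80497 82692/80497]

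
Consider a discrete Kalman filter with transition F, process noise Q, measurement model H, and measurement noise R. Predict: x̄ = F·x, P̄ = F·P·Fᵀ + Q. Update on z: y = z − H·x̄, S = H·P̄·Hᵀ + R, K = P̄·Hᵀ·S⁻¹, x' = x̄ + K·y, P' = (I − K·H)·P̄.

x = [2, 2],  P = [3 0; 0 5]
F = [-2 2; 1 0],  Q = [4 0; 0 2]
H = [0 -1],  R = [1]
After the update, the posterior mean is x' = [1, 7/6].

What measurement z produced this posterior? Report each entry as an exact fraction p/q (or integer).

z = [-1]

x̄ = F·x = [0, 2]
P̄ = F·P·Fᵀ + Q = [36 -6; -6 5]
S = H·P̄·Hᵀ + R = [6]
K = P̄·Hᵀ·S⁻¹ = [1; -5/6]
x' − x̄ = [1, -5/6] = K·y
y = (KᵀK)⁻¹·Kᵀ·(x' − x̄) = [1]
z = y + H·x̄ = [1] + [-2] = [-1]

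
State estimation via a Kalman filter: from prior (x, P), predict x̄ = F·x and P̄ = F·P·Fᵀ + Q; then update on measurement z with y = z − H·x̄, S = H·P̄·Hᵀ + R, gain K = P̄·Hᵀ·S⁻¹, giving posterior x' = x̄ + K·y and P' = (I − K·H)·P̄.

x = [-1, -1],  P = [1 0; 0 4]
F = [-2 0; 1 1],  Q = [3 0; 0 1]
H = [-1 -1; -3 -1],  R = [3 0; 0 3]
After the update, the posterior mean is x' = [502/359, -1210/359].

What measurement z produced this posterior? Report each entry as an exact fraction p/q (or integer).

z = [3, -1]

x̄ = F·x = [2, -2]
P̄ = F·P·Fᵀ + Q = [7 -2; -2 6]
S = H·P̄·Hᵀ + R = [12 19; 19 60]
K = P̄·Hᵀ·S⁻¹ = [61/359 -133/359; -240/359 76/359]
x' − x̄ = [-216/359, -492/359] = K·y
y = (KᵀK)⁻¹·Kᵀ·(x' − x̄) = [3, 3]
z = y + H·x̄ = [3, 3] + [0, -4] = [3, -1]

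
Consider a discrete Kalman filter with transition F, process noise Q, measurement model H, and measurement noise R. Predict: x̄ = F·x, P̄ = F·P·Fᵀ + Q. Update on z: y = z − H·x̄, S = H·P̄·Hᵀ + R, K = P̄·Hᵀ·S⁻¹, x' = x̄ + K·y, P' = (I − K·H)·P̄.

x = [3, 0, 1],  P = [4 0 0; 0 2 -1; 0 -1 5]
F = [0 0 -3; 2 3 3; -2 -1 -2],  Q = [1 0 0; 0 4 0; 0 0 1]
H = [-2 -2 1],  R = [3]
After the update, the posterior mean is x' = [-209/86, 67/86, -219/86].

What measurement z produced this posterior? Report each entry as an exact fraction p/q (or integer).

z = [1]

x̄ = F·x = [-3, 9, -8]
P̄ = F·P·Fᵀ + Q = [46 -36 27; -36 65 -43; 27 -43 35]
S = H·P̄·Hᵀ + R = [258]
K = P̄·Hᵀ·S⁻¹ = [7/258; -101/258; 67/258]
x' − x̄ = [49/86, -707/86, 469/86] = K·y
y = (KᵀK)⁻¹·Kᵀ·(x' − x̄) = [21]
z = y + H·x̄ = [21] + [-20] = [1]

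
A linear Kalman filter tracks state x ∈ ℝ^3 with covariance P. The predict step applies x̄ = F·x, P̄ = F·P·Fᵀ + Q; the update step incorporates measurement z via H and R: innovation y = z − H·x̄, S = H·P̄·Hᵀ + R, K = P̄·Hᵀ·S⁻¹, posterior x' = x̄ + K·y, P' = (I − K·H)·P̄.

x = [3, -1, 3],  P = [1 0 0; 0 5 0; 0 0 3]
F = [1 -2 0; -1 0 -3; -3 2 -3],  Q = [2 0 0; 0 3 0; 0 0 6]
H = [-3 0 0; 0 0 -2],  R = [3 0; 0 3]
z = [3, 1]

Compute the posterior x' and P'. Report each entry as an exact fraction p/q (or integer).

x̄ = F·x = [5, -12, -20]
P̄ = F·P·Fᵀ + Q = [23 -1 -23; -1 31 30; -23 30 62]
y = z − H·x̄ = [18, -39]
S = H·P̄·Hᵀ + R = [210 -138; -138 251]
K = P̄·Hᵀ·S⁻¹ = [-3657/11222 23/5611; -2509/11222 -2031/5611; 69/11222 -2753/5611]
x' = x̄ + K·y = [-5755/5611, -10704/5611, -4232/5611]
P' = (I − K·H)·P̄ = [3657/11222 2509/11222 -69/11222; 2509/11222 111689/11222 6093/11222; -69/11222 6093/11222 8259/11222]

x' = [-5755/5611, -10704/5611, -4232/5611]
P' = [3657/11222 2509/11222 -69/11222; 2509/11222 111689/11222 6093/11222; -69/11222 6093/11222 8259/11222]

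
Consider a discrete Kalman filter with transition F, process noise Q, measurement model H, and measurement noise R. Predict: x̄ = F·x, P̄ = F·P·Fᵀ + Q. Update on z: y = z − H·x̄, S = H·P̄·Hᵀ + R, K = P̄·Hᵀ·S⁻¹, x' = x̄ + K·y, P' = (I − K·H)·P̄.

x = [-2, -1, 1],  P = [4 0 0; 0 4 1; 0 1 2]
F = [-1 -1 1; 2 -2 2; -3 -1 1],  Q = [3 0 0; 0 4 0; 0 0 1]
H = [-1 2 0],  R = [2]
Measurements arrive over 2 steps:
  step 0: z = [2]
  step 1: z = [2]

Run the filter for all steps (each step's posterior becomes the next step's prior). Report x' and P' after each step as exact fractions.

step 0: x̄ = F·x = [4, 0, 8]
step 0: P̄ = F·P·Fᵀ + Q = [11 0 16; 0 36 -16; 16 -16 41]
step 0: y = z − H·x̄ = [6]
step 0: S = H·P̄·Hᵀ + R = [157]
step 0: K = P̄·Hᵀ·S⁻¹ = [-11/157; 72/157; -48/157]
step 0: x' = x̄ + K·y = [562/157, 432/157, 968/157]
step 0: P' = (I − K·H)·P̄ = [1606/157 792/157 1984/157; 792/157 468/157 944/157; 1984/157 944/157 4133/157]
step 1: x̄ = F·x = [-26/157, 2196/157, -1150/157]
step 1: P̄ = F·P·Fᵀ + Q = [2406/157 2214/157 2763/157; 2214/157 27440/157 -8978/157; 2763/157 -8978/157 10172/157]
step 1: y = z − H·x̄ = [-4104/157]
step 1: S = H·P̄·Hᵀ + R = [103624/157]
step 1: K = P̄·Hᵀ·S⁻¹ = [1011/51812; 26333/51812; -20719/103624]
step 1: x' = x̄ + K·y = [-8752/12953, 9090/12953, -27179/12953]
step 1: P' = (I − K·H)·P̄ = [390495/25906 195753/25906 1045245/51812; 195753/25906 111043/25906 512263/51812; 1045245/51812 512263/51812 3979531/103624]

step 0: x' = [562/157, 432/157, 968/157], P' = [1606/157 792/157 1984/157; 792/157 468/157 944/157; 1984/157 944/157 4133/157]
step 1: x' = [-8752/12953, 9090/12953, -27179/12953], P' = [390495/25906 195753/25906 1045245/51812; 195753/25906 111043/25906 512263/51812; 1045245/51812 512263/51812 3979531/103624]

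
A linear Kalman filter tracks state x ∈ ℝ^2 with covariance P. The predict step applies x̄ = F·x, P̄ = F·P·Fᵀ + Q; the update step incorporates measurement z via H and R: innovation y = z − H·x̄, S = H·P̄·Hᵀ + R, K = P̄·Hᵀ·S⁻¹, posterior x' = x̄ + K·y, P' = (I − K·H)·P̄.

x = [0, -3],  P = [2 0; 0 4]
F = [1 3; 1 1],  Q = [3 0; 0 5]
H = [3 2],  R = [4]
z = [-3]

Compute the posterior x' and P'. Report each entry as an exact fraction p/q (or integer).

x' = [-49/39, 11/39]
P' = [1184/585 -1474/585; -1474/585 2339/585]

x̄ = F·x = [-9, -3]
P̄ = F·P·Fᵀ + Q = [41 14; 14 11]
y = z − H·x̄ = [30]
S = H·P̄·Hᵀ + R = [585]
K = P̄·Hᵀ·S⁻¹ = [151/585; 64/585]
x' = x̄ + K·y = [-49/39, 11/39]
P' = (I − K·H)·P̄ = [1184/585 -1474/585; -1474/585 2339/585]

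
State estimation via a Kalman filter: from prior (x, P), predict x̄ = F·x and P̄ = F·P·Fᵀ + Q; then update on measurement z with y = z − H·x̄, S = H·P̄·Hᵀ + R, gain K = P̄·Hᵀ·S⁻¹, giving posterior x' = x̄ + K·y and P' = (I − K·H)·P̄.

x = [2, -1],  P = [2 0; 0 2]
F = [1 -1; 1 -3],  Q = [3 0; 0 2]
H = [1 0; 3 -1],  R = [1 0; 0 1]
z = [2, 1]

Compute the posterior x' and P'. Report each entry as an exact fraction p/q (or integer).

x̄ = F·x = [3, 5]
P̄ = F·P·Fᵀ + Q = [7 8; 8 22]
y = z − H·x̄ = [-1, -3]
S = H·P̄·Hᵀ + R = [8 13; 13 38]
K = P̄·Hᵀ·S⁻¹ = [97/135 13/135; 278/135 -88/135]
x' = x̄ + K·y = [269/135, 661/135]
P' = (I − K·H)·P̄ = [97/135 278/135; 278/135 922/135]

x' = [269/135, 661/135]
P' = [97/135 278/135; 278/135 922/135]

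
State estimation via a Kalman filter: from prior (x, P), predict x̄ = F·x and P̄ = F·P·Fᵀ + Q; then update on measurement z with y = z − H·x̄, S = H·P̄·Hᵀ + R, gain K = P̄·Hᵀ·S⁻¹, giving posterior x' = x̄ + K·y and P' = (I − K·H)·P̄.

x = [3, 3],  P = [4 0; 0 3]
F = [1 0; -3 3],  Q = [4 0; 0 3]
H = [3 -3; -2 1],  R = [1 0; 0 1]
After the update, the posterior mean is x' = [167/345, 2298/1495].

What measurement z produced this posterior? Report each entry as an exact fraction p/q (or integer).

x̄ = F·x = [3, 0]
P̄ = F·P·Fᵀ + Q = [8 -12; -12 66]
S = H·P̄·Hᵀ + R = [883 -354; -354 147]
K = P̄·Hᵀ·S⁻¹ = [-28/115 -268/345; -846/1495 -1122/1495]
x' − x̄ = [-868/345, 2298/1495] = K·y
y = (KᵀK)⁻¹·Kᵀ·(x' − x̄) = [-12, 7]
z = y + H·x̄ = [-12, 7] + [9, -6] = [-3, 1]

z = [-3, 1]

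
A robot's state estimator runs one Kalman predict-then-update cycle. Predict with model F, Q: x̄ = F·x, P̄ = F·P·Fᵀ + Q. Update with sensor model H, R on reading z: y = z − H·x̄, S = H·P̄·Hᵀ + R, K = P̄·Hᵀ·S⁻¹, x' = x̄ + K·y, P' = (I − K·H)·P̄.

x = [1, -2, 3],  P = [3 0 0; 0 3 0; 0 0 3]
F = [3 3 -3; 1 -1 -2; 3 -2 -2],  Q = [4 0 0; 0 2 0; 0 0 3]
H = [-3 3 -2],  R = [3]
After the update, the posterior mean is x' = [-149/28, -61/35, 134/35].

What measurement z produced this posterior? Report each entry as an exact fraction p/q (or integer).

x̄ = F·x = [-12, -3, 1]
P̄ = F·P·Fᵀ + Q = [85 18 27; 18 20 27; 27 27 54]
S = H·P̄·Hᵀ + R = [840]
K = P̄·Hᵀ·S⁻¹ = [-17/56; -2/35; -9/70]
x' − x̄ = [187/28, 44/35, 99/35] = K·y
y = (KᵀK)⁻¹·Kᵀ·(x' − x̄) = [-22]
z = y + H·x̄ = [-22] + [25] = [3]

z = [3]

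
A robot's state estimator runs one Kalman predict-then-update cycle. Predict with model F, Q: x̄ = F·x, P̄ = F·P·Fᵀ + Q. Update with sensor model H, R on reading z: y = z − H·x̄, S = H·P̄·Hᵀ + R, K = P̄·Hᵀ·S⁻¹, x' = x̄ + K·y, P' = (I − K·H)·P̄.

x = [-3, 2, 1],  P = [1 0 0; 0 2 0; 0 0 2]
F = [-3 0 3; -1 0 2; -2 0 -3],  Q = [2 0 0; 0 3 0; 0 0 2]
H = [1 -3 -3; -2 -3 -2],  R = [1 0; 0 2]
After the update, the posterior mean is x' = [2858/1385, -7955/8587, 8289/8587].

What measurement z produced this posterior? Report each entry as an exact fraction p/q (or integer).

x̄ = F·x = [12, 5, 3]
P̄ = F·P·Fᵀ + Q = [29 15 -12; 15 12 -10; -12 -10 24]
S = H·P̄·Hᵀ + R = [156 41; 41 286]
K = P̄·Hᵀ·S⁻¹ = [289/1385 -424/1385; 892/8587 -1509/8587; -3138/8587 630/8587]
x' − x̄ = [-13762/1385, -50890/8587, -17472/8587] = K·y
y = (KᵀK)⁻¹·Kᵀ·(x' − x̄) = [14, 42]
z = y + H·x̄ = [14, 42] + [-12, -45] = [2, -3]

z = [2, -3]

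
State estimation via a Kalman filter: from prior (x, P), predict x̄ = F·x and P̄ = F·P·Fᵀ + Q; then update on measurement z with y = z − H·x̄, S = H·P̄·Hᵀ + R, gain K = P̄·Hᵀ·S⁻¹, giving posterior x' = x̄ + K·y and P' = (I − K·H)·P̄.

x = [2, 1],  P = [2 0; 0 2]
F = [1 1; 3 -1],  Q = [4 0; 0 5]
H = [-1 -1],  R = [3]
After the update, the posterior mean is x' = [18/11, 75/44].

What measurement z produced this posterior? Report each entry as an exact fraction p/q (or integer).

x̄ = F·x = [3, 5]
P̄ = F·P·Fᵀ + Q = [8 4; 4 25]
S = H·P̄·Hᵀ + R = [44]
K = P̄·Hᵀ·S⁻¹ = [-3/11; -29/44]
x' − x̄ = [-15/11, -145/44] = K·y
y = (KᵀK)⁻¹·Kᵀ·(x' − x̄) = [5]
z = y + H·x̄ = [5] + [-8] = [-3]

z = [-3]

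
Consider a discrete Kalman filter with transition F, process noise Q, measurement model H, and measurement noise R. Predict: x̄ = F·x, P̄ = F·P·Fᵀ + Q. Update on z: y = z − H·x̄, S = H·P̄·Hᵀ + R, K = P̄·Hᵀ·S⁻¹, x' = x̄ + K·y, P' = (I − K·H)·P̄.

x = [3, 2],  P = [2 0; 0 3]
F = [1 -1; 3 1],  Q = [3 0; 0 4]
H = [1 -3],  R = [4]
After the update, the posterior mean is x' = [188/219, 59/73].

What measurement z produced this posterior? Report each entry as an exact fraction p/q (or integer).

z = [-1]

x̄ = F·x = [1, 11]
P̄ = F·P·Fᵀ + Q = [8 3; 3 25]
S = H·P̄·Hᵀ + R = [219]
K = P̄·Hᵀ·S⁻¹ = [-1/219; -24/73]
x' − x̄ = [-31/219, -744/73] = K·y
y = (KᵀK)⁻¹·Kᵀ·(x' − x̄) = [31]
z = y + H·x̄ = [31] + [-32] = [-1]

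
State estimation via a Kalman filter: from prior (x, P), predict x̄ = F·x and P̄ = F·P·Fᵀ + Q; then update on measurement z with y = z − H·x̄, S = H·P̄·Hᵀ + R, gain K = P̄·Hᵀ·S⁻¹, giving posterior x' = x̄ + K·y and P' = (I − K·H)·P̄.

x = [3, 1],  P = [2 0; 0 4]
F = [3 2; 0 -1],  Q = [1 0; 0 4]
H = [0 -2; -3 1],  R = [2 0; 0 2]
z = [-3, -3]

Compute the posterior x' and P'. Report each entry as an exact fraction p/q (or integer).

x' = [6704/4293, 6499/4293]
P' = [1150/4293 632/4293; 632/4293 1960/4293]

x̄ = F·x = [11, -1]
P̄ = F·P·Fᵀ + Q = [35 -8; -8 8]
y = z − H·x̄ = [-5, 31]
S = H·P̄·Hᵀ + R = [34 -64; -64 373]
K = P̄·Hᵀ·S⁻¹ = [-632/4293 -1409/4293; -1960/4293 32/4293]
x' = x̄ + K·y = [6704/4293, 6499/4293]
P' = (I − K·H)·P̄ = [1150/4293 632/4293; 632/4293 1960/4293]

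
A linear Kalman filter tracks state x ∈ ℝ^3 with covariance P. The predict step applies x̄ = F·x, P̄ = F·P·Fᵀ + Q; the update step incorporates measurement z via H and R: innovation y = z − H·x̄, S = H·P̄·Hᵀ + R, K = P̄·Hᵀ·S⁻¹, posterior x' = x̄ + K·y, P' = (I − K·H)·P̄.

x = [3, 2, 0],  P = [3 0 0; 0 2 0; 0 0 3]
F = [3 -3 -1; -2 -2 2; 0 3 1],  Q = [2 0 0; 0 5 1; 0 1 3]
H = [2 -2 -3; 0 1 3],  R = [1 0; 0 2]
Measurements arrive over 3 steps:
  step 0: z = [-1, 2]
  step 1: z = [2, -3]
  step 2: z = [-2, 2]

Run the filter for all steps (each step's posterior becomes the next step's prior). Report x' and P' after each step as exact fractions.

step 0: x̄ = F·x = [3, -10, 6]
step 0: P̄ = F·P·Fᵀ + Q = [50 -12 -21; -12 37 -5; -21 -5 24]
step 0: y = z − H·x̄ = [-9, -6]
step 0: S = H·P̄·Hᵀ + R = [853 -395; -395 225]
step 0: K = P̄·Hᵀ·S⁻¹ = [249/718 989/3590; -1997/7180 -14019/35900; 613/7180 16071/35900]
step 0: x' = x̄ + K·y = [-6369/3590, -185021/35900, 91389/35900]
step 0: P' = (I − K·H)·P̄ = [2086/359 38497/3590 -12173/3590; 38497/3590 807963/35900 -278667/35900; -12173/3590 -278667/35900 103603/35900]
step 1: x̄ = F·x = [68151/8975, 6802/359, -231837/17950]
step 1: P̄ = F·P·Fᵀ + Q = [363347/8975 35298/359 -650932/8975; 35298/359 109431/359 -77857/359; -650932/8975 -77857/359 1452742/8975]
step 1: y = z − H·x̄ = [-50403/3590, 301561/17950]
step 1: S = H·P̄·Hᵀ + R = [114985/359 -633819/1795; -633819/1795 4149853/8975]
step 1: K = P̄·Hᵀ·S⁻¹ = [11236376/52537829 -4969938/52537829; -109772265/210151316 -240992475/210151316; 34478025/210151316 148464847/210151316]
step 1: x' = x̄ + K·y = [157690050/52537829, 737125019/105075658, -352050763/105075658]
step 1: P' = (I − K·H)·P̄ = [389218069/52537829 777139638/52537829 -262359838/52537829; 777139638/52537829 6808874319/210151316 -2430286423/210151316; -262359838/52537829 -2430286423/210151316 909072039/210151316]
step 2: x̄ = F·x = [-456591997/52537829, -1404555882/52537829, 929662147/52537829]
step 2: P̄ = F·P·Fᵀ + Q = [3095489416/52537829 7754874764/52537829 -5694628365/52537829; 7754874764/52537829 22714076433/52537829 -16274642205/52537829; -5694628365/52537829 -16274642205/52537829 12059419080/52537829]
step 2: y = z − H·x̄ = [787983013/52537829, -1279354901/52537829]
step 2: S = H·P̄·Hᵀ + R = [22826408753/52537829 -26149165403/52537829; -26149165403/52537829 33706070581/52537829]
step 2: K = P̄·Hᵀ·S⁻¹ = [169265271797/814743346798 -94184918487/814743346798; -866421205021/1629486693596 -1934424384635/1629486693596; 271374291405/1629486693596 1172752753575/1629486693596]
step 2: x' = x̄ + K·y = [-1124248927601/407371673399, -4726261097445/814743346798, 2173133637869/814743346798]
step 2: P' = (I − K·H)·P̄ = [3131202184796/407371673399 12543913304361/814743346798 -4244094380445/814743346798; 12543913304361/814743346798 54910923191735/1629486693596 -19593257320335/1629486693596; -4244094380445/814743346798 -19593257320335/1629486693596 7312920942495/1629486693596]

step 0: x' = [-6369/3590, -185021/35900, 91389/35900], P' = [2086/359 38497/3590 -12173/3590; 38497/3590 807963/35900 -278667/35900; -12173/3590 -278667/35900 103603/35900]
step 1: x' = [157690050/52537829, 737125019/105075658, -352050763/105075658], P' = [389218069/52537829 777139638/52537829 -262359838/52537829; 777139638/52537829 6808874319/210151316 -2430286423/210151316; -262359838/52537829 -2430286423/210151316 909072039/210151316]
step 2: x' = [-1124248927601/407371673399, -4726261097445/814743346798, 2173133637869/814743346798], P' = [3131202184796/407371673399 12543913304361/814743346798 -4244094380445/814743346798; 12543913304361/814743346798 54910923191735/1629486693596 -19593257320335/1629486693596; -4244094380445/814743346798 -19593257320335/1629486693596 7312920942495/1629486693596]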